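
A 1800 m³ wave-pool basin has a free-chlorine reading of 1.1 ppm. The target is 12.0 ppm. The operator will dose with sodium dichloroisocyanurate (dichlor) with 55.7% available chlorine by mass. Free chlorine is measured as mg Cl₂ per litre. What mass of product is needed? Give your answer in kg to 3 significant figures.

35.2 kg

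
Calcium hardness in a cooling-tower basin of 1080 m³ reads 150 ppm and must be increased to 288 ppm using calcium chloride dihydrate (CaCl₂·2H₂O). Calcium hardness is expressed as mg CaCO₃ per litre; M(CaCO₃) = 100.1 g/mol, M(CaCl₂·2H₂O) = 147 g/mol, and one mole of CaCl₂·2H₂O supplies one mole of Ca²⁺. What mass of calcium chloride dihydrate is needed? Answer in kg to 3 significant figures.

Volume: 1080 m³ = 1,080,000 L.
Hardness to add: (288 − 150) = 138 mg/L as CaCO₃ × 1,080,000 L = 149,000 g as CaCO₃.
Moles of Ca²⁺ (1 mol Ca²⁺ ≡ 1 mol CaCO₃): 149,000 / 100.1 g/mol = 1489 mol.
Mass of CaCl₂·2H₂O: 1489 × 147 = 218,900 g.

219 kg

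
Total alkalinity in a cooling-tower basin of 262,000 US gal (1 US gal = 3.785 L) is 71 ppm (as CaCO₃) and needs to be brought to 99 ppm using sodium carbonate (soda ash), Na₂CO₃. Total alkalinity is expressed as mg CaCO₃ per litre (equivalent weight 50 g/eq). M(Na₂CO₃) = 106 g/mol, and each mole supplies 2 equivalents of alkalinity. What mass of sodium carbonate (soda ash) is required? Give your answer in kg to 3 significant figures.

29.4 kg

Volume: 262,000 US gal × 3.785 L/gal = 991,670 L.
Alkalinity to add: (99 − 71) = 28 mg/L as CaCO₃ × 991,670 L = 27,770 g as CaCO₃.
Equivalents: 27,770 g ÷ 50 g/eq = 555.3 eq.
Each mole of Na₂CO₃ supplies 2 eq, so 555.3 / 2 = 277.7 mol.
Mass: 277.7 mol × 106 g/mol = 29,430 g.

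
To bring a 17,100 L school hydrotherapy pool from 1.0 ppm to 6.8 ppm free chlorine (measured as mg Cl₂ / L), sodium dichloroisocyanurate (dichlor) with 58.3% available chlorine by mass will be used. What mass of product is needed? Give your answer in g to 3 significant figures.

Chlorine deficit: 6.8 − 1.0 = 5.8 ppm = 5.8 mg/L as Cl₂.
Cl₂ equivalent needed: 5.8 mg/L × 17,100 L = 99,180 mg = 99.18 g.
Product at 58.3% available chlorine: 99.18 / 0.583 = 170.1 g.

170 g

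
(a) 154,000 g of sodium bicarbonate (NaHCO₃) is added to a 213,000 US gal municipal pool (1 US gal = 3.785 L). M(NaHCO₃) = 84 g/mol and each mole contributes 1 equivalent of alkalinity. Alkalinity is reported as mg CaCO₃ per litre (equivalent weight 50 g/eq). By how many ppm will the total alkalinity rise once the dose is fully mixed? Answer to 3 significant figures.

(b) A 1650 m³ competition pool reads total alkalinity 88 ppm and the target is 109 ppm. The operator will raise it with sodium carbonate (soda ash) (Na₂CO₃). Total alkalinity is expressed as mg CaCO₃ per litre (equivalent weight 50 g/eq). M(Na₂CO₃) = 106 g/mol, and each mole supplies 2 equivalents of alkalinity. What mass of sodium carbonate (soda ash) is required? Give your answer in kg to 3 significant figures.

(a) 114 ppm; (b) 36.7 kg

(a) Volume: 213,000 US gal × 3.785 L/gal = 806,205 L.
(a) Moles of NaHCO₃: 154,000 g ÷ 84 g/mol = 1833 mol → 1833 eq of alkalinity.
(a) As CaCO₃: 1833 eq × 50 g/eq = 91,670 g.
(a) Rise: 91,670 g / 806,205 L × 1000 = 113.7 mg/L.

(b) Volume: 1650 m³ = 1,650,000 L.
(b) Alkalinity to add: (109 − 88) = 21 mg/L as CaCO₃ × 1,650,000 L = 34,650 g as CaCO₃.
(b) Equivalents: 34,650 g ÷ 50 g/eq = 693 eq.
(b) Each mole of Na₂CO₃ supplies 2 eq, so 693 / 2 = 346.5 mol.
(b) Mass: 346.5 mol × 106 g/mol = 36,730 g.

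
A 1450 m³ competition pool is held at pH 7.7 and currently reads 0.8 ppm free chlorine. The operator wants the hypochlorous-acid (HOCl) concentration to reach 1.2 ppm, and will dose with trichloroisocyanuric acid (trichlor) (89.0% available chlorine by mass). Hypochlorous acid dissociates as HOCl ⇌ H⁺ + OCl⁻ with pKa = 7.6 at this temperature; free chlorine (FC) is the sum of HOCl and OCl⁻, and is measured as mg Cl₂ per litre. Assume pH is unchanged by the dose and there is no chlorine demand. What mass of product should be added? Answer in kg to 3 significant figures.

Volume: 1450 m³ = 1,450,000 L.
[OCl⁻]/[HOCl] = 10^(pH − pKa) = 10^(7.7 − 7.6) = 1.259; fraction as HOCl = 1/(1 + 1.259) = 0.4427.
Free chlorine required for 1.2 ppm HOCl: 1.2 / 0.4427 = 2.711 ppm.
FC to add: 2.711 − 0.8 = 1.911 mg/L as Cl₂.
Cl₂ equivalent: 1.911 mg/L × 1,450,000 L = 2771 g.
Product at 89.0% available Cl: 2771 / 0.89 = 3113 g.

3.11 kg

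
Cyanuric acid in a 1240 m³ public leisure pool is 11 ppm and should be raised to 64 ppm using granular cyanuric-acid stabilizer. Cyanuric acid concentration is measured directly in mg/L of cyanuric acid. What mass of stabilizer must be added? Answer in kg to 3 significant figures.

Volume: 1240 m³ = 1,240,000 L.
CYA to add: (64 − 11) = 53 mg/L × 1,240,000 L = 65,720 g cyanuric acid.

65.7 kg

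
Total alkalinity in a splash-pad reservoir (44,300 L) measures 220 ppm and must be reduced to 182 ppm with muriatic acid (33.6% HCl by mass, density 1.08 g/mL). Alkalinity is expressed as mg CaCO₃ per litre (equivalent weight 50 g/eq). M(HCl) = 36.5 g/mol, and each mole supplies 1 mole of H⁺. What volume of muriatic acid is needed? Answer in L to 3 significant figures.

3.39 L

Alkalinity to neutralize: (220 − 182) = 38 mg/L as CaCO₃ × 44,300 L = 1683 g as CaCO₃.
Equivalents of H⁺ required: 1683 ÷ 50 g/eq = 33.67 eq = 33.67 mol HCl.
Mass of HCl: 33.67 × 36.5 = 1229 g.
Mass of 33.6% solution: 1229 / 0.336 = 3657 g.
Volume: 3657 g ÷ 1.08 g/mL = 3386 mL.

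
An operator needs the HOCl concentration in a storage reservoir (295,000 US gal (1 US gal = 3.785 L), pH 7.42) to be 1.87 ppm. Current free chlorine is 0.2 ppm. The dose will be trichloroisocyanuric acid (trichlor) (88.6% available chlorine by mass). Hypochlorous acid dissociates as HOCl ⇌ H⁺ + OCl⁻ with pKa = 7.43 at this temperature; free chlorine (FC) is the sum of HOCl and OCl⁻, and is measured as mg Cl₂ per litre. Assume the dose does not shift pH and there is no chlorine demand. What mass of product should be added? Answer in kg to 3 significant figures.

4.41 kg

Volume: 295,000 US gal × 3.785 L/gal = 1,116,575 L.
[OCl⁻]/[HOCl] = 10^(pH − pKa) = 10^(7.42 − 7.43) = 0.9772; fraction as HOCl = 1/(1 + 0.9772) = 0.5058.
Free chlorine required for 1.87 ppm HOCl: 1.87 / 0.5058 = 3.697 ppm.
FC to add: 3.697 − 0.2 = 3.497 mg/L as Cl₂.
Cl₂ equivalent: 3.497 mg/L × 1,116,575 L = 3905 g.
Product at 88.6% available Cl: 3905 / 0.886 = 4408 g.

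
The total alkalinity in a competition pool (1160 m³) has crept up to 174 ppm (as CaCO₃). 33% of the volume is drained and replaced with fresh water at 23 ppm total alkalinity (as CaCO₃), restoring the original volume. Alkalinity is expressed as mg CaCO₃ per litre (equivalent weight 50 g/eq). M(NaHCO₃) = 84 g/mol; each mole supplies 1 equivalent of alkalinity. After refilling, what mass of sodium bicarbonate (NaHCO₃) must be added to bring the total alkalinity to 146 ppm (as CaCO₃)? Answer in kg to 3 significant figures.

Volume: 1160 m³ = 1,160,000 L.
After draining 33% and refilling: 174 × 0.67 + 23 × 0.33 = 124.17 ppm.
Deficit to target: 146 − 124.17 = 21.83 mg/L.
As CaCO₃: 21.83 mg/L × 1,160,000 L = 25,320 g; ÷ 50 g/eq ÷ 1 = 506.5 mol NaHCO₃.
Mass: 506.5 × 84 = 42,540 g.

42.5 kg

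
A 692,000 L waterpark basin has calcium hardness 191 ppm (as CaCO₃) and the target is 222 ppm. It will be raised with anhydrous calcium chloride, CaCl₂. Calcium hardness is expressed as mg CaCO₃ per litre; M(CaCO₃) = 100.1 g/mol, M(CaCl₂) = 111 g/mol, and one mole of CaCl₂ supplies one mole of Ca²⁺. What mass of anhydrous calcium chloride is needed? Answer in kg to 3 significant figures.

23.8 kg

Hardness to add: (222 − 191) = 31 mg/L as CaCO₃ × 692,000 L = 21,450 g as CaCO₃.
Moles of Ca²⁺ (1 mol Ca²⁺ ≡ 1 mol CaCO₃): 21,450 / 100.1 g/mol = 214.3 mol.
Mass of CaCl₂: 214.3 × 111 = 23,790 g.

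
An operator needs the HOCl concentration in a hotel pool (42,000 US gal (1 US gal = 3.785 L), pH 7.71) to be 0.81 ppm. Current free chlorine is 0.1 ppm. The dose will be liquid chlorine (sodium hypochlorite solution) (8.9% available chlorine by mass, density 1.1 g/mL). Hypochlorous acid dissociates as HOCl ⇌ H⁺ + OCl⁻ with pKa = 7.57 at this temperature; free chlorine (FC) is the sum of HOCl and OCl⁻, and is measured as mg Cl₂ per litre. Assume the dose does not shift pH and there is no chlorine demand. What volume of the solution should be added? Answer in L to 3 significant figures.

Volume: 42,000 US gal × 3.785 L/gal = 158,970 L.
[OCl⁻]/[HOCl] = 10^(pH − pKa) = 10^(7.71 − 7.57) = 1.38; fraction as HOCl = 1/(1 + 1.38) = 0.4201.
Free chlorine required for 0.81 ppm HOCl: 0.81 / 0.4201 = 1.928 ppm.
FC to add: 1.928 − 0.1 = 1.828 mg/L as Cl₂.
Cl₂ equivalent: 1.828 mg/L × 158,970 L = 290.6 g.
Product at 8.9% available Cl: 290.6 / 0.089 = 3265 g.
Volume: 3265 g ÷ 1.1 g/mL = 2968 mL.

2.97 L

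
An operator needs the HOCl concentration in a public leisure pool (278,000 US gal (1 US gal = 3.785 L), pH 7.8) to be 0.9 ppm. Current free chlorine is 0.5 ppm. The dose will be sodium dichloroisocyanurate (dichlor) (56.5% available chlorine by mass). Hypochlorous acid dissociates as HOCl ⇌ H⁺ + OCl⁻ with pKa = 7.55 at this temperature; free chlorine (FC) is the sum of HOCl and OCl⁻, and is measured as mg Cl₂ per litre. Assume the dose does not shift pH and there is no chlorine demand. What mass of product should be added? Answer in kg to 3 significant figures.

Volume: 278,000 US gal × 3.785 L/gal = 1,052,230 L.
[OCl⁻]/[HOCl] = 10^(pH − pKa) = 10^(7.8 − 7.55) = 1.778; fraction as HOCl = 1/(1 + 1.778) = 0.3599.
Free chlorine required for 0.9 ppm HOCl: 0.9 / 0.3599 = 2.5 ppm.
FC to add: 2.5 − 0.5 = 2 mg/L as Cl₂.
Cl₂ equivalent: 2 mg/L × 1,052,230 L = 2105 g.
Product at 56.5% available Cl: 2105 / 0.565 = 3726 g.

3.73 kg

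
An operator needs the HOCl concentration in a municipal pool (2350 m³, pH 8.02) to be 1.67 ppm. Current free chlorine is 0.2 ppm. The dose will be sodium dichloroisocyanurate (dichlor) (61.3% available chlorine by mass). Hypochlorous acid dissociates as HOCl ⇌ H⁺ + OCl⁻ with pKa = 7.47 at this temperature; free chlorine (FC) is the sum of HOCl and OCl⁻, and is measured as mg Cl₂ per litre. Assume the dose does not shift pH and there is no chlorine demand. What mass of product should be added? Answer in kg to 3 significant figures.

Volume: 2350 m³ = 2,350,000 L.
[OCl⁻]/[HOCl] = 10^(pH − pKa) = 10^(8.02 − 7.47) = 3.548; fraction as HOCl = 1/(1 + 3.548) = 0.2199.
Free chlorine required for 1.67 ppm HOCl: 1.67 / 0.2199 = 7.595 ppm.
FC to add: 7.595 − 0.2 = 7.395 mg/L as Cl₂.
Cl₂ equivalent: 7.395 mg/L × 2,350,000 L = 17,380 g.
Product at 61.3% available Cl: 17,380 / 0.613 = 28,350 g.

28.4 kg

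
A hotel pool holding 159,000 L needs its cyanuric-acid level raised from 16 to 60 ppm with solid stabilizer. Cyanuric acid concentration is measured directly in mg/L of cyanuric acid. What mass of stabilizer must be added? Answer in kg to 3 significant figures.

CYA to add: (60 − 16) = 44 mg/L × 159,000 L = 6996 g cyanuric acid.

7.00 kg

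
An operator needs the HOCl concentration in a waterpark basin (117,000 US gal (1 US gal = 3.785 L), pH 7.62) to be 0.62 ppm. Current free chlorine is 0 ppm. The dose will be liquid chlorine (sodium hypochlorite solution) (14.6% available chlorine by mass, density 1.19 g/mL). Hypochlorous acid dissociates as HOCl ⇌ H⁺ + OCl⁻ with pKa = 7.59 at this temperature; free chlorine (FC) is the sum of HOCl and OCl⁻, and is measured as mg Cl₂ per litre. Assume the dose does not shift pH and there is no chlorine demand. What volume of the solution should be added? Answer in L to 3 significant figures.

3.27 L

Volume: 117,000 US gal × 3.785 L/gal = 442,845 L.
[OCl⁻]/[HOCl] = 10^(pH − pKa) = 10^(7.62 − 7.59) = 1.072; fraction as HOCl = 1/(1 + 1.072) = 0.4827.
Free chlorine required for 0.62 ppm HOCl: 0.62 / 0.4827 = 1.284 ppm.
FC to add: 1.284 − 0 = 1.284 mg/L as Cl₂.
Cl₂ equivalent: 1.284 mg/L × 442,845 L = 568.8 g.
Product at 14.6% available Cl: 568.8 / 0.146 = 3896 g.
Volume: 3896 g ÷ 1.19 g/mL = 3274 mL.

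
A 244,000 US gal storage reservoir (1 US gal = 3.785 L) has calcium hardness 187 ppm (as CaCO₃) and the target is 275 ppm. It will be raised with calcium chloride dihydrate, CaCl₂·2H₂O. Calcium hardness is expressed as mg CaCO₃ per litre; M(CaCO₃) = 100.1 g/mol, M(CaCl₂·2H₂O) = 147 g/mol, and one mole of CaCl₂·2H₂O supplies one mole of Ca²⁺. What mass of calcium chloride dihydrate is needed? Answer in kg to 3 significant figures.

119 kg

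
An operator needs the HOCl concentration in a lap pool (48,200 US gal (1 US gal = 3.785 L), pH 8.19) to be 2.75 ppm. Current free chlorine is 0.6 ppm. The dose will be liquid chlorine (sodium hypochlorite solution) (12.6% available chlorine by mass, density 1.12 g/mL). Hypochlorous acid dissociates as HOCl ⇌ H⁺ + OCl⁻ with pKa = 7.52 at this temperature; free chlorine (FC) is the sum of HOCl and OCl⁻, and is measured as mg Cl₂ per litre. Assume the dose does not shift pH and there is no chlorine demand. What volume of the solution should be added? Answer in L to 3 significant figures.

19.4 L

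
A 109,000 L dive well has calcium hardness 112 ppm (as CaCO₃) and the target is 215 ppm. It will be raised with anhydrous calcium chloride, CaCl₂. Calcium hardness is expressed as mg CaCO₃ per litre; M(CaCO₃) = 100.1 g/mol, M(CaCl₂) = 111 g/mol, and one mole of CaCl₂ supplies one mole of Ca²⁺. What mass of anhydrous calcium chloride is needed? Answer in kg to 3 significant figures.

Hardness to add: (215 − 112) = 103 mg/L as CaCO₃ × 109,000 L = 11,230 g as CaCO₃.
Moles of Ca²⁺ (1 mol Ca²⁺ ≡ 1 mol CaCO₃): 11,230 / 100.1 g/mol = 112.2 mol.
Mass of CaCl₂: 112.2 × 111 = 12,450 g.

12.4 kg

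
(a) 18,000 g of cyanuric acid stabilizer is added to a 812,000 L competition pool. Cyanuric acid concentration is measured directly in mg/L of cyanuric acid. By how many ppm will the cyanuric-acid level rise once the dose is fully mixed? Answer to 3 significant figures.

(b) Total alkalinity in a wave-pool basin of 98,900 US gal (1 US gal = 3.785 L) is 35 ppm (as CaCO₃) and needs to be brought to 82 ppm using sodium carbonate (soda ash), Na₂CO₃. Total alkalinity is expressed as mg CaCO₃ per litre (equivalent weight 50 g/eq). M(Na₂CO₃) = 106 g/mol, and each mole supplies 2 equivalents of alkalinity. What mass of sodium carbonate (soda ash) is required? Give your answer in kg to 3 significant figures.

(a) 22.2 ppm; (b) 18.6 kg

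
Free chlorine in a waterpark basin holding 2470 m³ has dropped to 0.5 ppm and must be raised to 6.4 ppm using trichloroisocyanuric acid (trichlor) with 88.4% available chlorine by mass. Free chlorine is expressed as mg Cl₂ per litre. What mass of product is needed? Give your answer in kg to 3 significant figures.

16.5 kg

Volume: 2470 m³ = 2,470,000 L.
Chlorine deficit: 6.4 − 0.5 = 5.9 ppm = 5.9 mg/L as Cl₂.
Cl₂ equivalent needed: 5.9 mg/L × 2,470,000 L = 14,570,000 mg = 14,570 g.
Product at 88.4% available chlorine: 14,570 / 0.884 = 16,490 g.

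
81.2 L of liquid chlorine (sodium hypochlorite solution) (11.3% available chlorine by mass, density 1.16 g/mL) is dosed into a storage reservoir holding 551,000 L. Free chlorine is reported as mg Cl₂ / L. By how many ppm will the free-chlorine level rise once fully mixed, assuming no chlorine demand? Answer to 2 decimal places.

Mass of solution: 81.2 L × 1000 mL/L × 1.16 g/mL = 94,190 g.
Available chlorine delivered: 94,190 g × 0.113 = 10,640 g as Cl₂.
Concentration rise: 10,640 g / 551,000 L = 19.32 mg/L = 19.32 ppm.

19.32 ppm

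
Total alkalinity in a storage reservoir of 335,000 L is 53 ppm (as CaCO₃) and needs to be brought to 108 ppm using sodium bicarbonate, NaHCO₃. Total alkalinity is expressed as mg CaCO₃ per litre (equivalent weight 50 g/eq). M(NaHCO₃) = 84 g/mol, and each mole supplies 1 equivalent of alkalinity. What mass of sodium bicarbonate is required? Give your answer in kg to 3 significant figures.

Alkalinity to add: (108 − 53) = 55 mg/L as CaCO₃ × 335,000 L = 18,420 g as CaCO₃.
Equivalents: 18,420 g ÷ 50 g/eq = 368.5 eq.
NaHCO₃ supplies 1 eq per mole → 368.5 mol.
Mass: 368.5 mol × 84 g/mol = 30,950 g.

31.0 kg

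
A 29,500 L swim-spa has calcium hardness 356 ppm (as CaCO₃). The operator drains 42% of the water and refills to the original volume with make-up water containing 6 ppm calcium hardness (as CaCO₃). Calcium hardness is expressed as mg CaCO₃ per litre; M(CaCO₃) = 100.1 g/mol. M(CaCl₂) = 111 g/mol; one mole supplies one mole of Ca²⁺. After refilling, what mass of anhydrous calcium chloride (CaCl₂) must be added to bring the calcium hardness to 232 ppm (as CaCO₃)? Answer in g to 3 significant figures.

After draining 42% and refilling: 356 × 0.58 + 6 × 0.42 = 209 ppm.
Deficit to target: 232 − 209 = 23 mg/L.
As CaCO₃: 23 mg/L × 29,500 L = 678.5 g; ÷ 100.1 = 6.778 mol Ca²⁺.
Mass: 6.778 × 111 = 752.4 g.

752 g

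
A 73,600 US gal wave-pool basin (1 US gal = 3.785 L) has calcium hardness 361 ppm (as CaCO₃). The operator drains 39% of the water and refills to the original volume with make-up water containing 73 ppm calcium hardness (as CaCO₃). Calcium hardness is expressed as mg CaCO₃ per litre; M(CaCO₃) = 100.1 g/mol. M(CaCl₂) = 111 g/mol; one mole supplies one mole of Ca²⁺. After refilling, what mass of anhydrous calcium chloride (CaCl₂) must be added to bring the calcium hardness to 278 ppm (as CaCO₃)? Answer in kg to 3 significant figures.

9.06 kg

Volume: 73,600 US gal × 3.785 L/gal = 278,576 L.
After draining 39% and refilling: 361 × 0.61 + 73 × 0.39 = 248.68 ppm.
Deficit to target: 278 − 248.68 = 29.32 mg/L.
As CaCO₃: 29.32 mg/L × 278,576 L = 8168 g; ÷ 100.1 = 81.6 mol Ca²⁺.
Mass: 81.6 × 111 = 9057 g.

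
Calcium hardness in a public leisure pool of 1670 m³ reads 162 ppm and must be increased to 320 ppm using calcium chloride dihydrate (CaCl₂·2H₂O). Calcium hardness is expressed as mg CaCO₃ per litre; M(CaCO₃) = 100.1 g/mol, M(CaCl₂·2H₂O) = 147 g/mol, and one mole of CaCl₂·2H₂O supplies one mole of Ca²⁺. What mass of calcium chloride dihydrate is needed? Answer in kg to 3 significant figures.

387 kg

Volume: 1670 m³ = 1,670,000 L.
Hardness to add: (320 − 162) = 158 mg/L as CaCO₃ × 1,670,000 L = 263,900 g as CaCO₃.
Moles of Ca²⁺ (1 mol Ca²⁺ ≡ 1 mol CaCO₃): 263,900 / 100.1 g/mol = 2636 mol.
Mass of CaCl₂·2H₂O: 2636 × 147 = 387,500 g.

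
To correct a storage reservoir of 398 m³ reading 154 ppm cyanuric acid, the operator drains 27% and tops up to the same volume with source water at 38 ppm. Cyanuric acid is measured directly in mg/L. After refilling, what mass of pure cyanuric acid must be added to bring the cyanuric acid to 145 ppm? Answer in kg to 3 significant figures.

Volume: 398 m³ = 398,000 L.
After draining 27% and refilling: 154 × 0.73 + 38 × 0.27 = 122.68 ppm.
Deficit to target: 145 − 122.68 = 22.32 mg/L.
Mass: 22.32 mg/L × 398,000 L = 8883 g cyanuric acid.

8.88 kg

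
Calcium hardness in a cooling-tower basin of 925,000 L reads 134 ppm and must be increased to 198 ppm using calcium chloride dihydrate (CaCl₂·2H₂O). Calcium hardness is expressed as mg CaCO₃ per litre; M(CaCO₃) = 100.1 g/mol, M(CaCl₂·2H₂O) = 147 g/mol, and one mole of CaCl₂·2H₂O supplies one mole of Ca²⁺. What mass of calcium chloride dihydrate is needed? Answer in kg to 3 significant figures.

86.9 kg

Hardness to add: (198 − 134) = 64 mg/L as CaCO₃ × 925,000 L = 59,200 g as CaCO₃.
Moles of Ca²⁺ (1 mol Ca²⁺ ≡ 1 mol CaCO₃): 59,200 / 100.1 g/mol = 591.4 mol.
Mass of CaCl₂·2H₂O: 591.4 × 147 = 86,940 g.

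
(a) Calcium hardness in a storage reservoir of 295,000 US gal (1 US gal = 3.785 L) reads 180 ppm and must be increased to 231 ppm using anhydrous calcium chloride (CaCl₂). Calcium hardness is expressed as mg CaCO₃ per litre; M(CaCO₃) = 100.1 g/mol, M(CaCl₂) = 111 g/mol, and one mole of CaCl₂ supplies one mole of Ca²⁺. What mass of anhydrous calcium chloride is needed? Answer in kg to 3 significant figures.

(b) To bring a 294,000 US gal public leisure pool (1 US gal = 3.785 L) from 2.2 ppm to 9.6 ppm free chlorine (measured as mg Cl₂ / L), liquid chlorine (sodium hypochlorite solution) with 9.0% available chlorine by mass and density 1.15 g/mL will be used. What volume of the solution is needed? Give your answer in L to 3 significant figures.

(a) Volume: 295,000 US gal × 3.785 L/gal = 1,116,575 L.
(a) Hardness to add: (231 − 180) = 51 mg/L as CaCO₃ × 1,116,575 L = 56,950 g as CaCO₃.
(a) Moles of Ca²⁺ (1 mol Ca²⁺ ≡ 1 mol CaCO₃): 56,950 / 100.1 g/mol = 568.9 mol.
(a) Mass of CaCl₂: 568.9 × 111 = 63,150 g.

(b) Volume: 294,000 US gal × 3.785 L/gal = 1,112,790 L.
(b) Chlorine deficit: 9.6 − 2.2 = 7.4 ppm = 7.4 mg/L as Cl₂.
(b) Cl₂ equivalent needed: 7.4 mg/L × 1,112,790 L = 8,235,000 mg = 8235 g.
(b) Product at 9.0% available chlorine: 8235 / 0.09 = 91,500 g.
(b) Volume at density 1.15 g/mL: 91,500 g ÷ 1.15 g/mL = 79,560 mL.

(a) 63.1 kg; (b) 79.6 L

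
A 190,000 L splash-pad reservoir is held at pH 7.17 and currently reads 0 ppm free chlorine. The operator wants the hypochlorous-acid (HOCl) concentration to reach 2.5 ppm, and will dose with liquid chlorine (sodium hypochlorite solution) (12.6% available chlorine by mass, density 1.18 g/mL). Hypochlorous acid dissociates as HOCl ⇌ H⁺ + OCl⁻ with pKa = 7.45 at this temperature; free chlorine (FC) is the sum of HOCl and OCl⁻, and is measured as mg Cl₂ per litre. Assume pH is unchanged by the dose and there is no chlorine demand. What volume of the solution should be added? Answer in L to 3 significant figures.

4.87 L

[OCl⁻]/[HOCl] = 10^(pH − pKa) = 10^(7.17 − 7.45) = 0.5248; fraction as HOCl = 1/(1 + 0.5248) = 0.6558.
Free chlorine required for 2.5 ppm HOCl: 2.5 / 0.6558 = 3.812 ppm.
FC to add: 3.812 − 0 = 3.812 mg/L as Cl₂.
Cl₂ equivalent: 3.812 mg/L × 190,000 L = 724.3 g.
Product at 12.6% available Cl: 724.3 / 0.126 = 5748 g.
Volume: 5748 g ÷ 1.18 g/mL = 4871 mL.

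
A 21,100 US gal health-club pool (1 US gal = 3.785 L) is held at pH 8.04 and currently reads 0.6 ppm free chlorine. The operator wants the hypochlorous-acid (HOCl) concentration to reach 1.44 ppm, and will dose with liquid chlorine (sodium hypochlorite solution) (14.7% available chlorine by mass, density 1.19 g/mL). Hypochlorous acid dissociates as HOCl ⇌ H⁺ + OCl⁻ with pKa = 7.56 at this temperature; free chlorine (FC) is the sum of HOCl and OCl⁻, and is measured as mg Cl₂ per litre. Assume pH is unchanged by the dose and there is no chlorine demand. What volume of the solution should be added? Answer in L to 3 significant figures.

Volume: 21,100 US gal × 3.785 L/gal = 79,864 L.
[OCl⁻]/[HOCl] = 10^(pH − pKa) = 10^(8.04 − 7.56) = 3.02; fraction as HOCl = 1/(1 + 3.02) = 0.2488.
Free chlorine required for 1.44 ppm HOCl: 1.44 / 0.2488 = 5.789 ppm.
FC to add: 5.789 − 0.6 = 5.189 mg/L as Cl₂.
Cl₂ equivalent: 5.189 mg/L × 79,864 L = 414.4 g.
Product at 14.7% available Cl: 414.4 / 0.147 = 2819 g.
Volume: 2819 g ÷ 1.19 g/mL = 2369 mL.

2.37 L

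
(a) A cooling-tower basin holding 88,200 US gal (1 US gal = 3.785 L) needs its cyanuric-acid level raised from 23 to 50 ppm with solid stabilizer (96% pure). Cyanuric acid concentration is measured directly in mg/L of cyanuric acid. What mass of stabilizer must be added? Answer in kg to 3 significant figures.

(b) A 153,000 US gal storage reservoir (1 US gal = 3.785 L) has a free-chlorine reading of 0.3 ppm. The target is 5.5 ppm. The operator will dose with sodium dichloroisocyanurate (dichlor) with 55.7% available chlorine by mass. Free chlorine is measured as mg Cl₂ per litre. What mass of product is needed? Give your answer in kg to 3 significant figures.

(a) Volume: 88,200 US gal × 3.785 L/gal = 333,837 L.
(a) CYA to add: (50 − 23) = 27 mg/L × 333,837 L = 9014 g cyanuric acid.
(a) At 96% purity: 9014 / 0.96 = 9389 g product.

(b) Volume: 153,000 US gal × 3.785 L/gal = 579,105 L.
(b) Chlorine deficit: 5.5 − 0.3 = 5.2 ppm = 5.2 mg/L as Cl₂.
(b) Cl₂ equivalent needed: 5.2 mg/L × 579,105 L = 3,011,000 mg = 3011 g.
(b) Product at 55.7% available chlorine: 3011 / 0.557 = 5406 g.

(a) 9.39 kg; (b) 5.41 kg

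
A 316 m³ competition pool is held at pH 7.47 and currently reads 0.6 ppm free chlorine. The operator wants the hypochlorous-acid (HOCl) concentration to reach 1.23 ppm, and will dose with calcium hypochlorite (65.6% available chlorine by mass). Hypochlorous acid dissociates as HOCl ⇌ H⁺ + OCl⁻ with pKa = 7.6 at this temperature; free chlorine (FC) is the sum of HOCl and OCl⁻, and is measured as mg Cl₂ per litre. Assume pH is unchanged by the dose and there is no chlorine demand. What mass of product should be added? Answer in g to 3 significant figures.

Volume: 316 m³ = 316,000 L.
[OCl⁻]/[HOCl] = 10^(pH − pKa) = 10^(7.47 − 7.6) = 0.7413; fraction as HOCl = 1/(1 + 0.7413) = 0.5743.
Free chlorine required for 1.23 ppm HOCl: 1.23 / 0.5743 = 2.142 ppm.
FC to add: 2.142 − 0.6 = 1.542 mg/L as Cl₂.
Cl₂ equivalent: 1.542 mg/L × 316,000 L = 487.2 g.
Product at 65.6% available Cl: 487.2 / 0.656 = 742.7 g.

743 g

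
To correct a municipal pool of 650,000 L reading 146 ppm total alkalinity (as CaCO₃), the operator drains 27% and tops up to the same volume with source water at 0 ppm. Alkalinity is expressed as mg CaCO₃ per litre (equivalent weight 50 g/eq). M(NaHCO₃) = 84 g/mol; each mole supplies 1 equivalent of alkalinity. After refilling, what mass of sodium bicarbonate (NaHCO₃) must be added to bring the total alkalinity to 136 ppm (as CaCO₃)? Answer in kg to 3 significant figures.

32.1 kg

After draining 27% and refilling: 146 × 0.73 + 0 × 0.27 = 106.58 ppm.
Deficit to target: 136 − 106.58 = 29.42 mg/L.
As CaCO₃: 29.42 mg/L × 650,000 L = 19,120 g; ÷ 50 g/eq ÷ 1 = 382.5 mol NaHCO₃.
Mass: 382.5 × 84 = 32,130 g.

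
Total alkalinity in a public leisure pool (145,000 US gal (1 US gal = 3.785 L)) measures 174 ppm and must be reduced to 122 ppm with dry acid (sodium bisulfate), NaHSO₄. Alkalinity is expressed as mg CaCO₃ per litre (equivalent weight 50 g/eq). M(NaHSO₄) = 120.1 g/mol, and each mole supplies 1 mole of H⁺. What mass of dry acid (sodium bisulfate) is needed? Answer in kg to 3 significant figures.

68.6 kg

Volume: 145,000 US gal × 3.785 L/gal = 548,825 L.
Alkalinity to neutralize: (174 − 122) = 52 mg/L as CaCO₃ × 548,825 L = 28,540 g as CaCO₃.
Equivalents of H⁺ required: 28,540 ÷ 50 g/eq = 570.8 eq = 570.8 mol NaHSO₄.
Mass of NaHSO₄: 570.8 × 120.1 = 68,550 g.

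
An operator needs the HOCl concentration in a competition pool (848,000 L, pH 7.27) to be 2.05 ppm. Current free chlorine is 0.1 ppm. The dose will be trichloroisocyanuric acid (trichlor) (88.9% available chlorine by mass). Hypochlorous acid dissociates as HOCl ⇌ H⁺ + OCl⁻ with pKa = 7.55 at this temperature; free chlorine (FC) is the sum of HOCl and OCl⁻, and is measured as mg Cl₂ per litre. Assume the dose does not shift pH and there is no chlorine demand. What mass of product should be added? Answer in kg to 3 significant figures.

2.89 kg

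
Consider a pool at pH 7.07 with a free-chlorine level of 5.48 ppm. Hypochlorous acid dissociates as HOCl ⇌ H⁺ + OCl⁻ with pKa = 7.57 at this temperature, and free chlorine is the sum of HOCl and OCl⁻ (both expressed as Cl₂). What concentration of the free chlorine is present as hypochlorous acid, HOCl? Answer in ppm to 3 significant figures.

[OCl⁻]/[HOCl] = 10^(pH − pKa) = 10^(7.07 − 7.57) = 10^-0.50 = 0.3162.
Fraction as HOCl = 1 / (1 + 0.3162) = 0.7597.
HOCl = 0.7597 × 5.48 ppm = 4.163 ppm.

4.16 ppm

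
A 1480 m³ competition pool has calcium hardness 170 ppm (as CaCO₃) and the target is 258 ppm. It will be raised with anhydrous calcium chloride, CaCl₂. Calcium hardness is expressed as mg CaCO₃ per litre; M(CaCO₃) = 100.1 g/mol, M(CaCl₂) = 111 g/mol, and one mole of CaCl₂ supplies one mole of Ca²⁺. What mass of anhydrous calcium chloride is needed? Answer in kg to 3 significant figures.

Volume: 1480 m³ = 1,480,000 L.
Hardness to add: (258 − 170) = 88 mg/L as CaCO₃ × 1,480,000 L = 130,200 g as CaCO₃.
Moles of Ca²⁺ (1 mol Ca²⁺ ≡ 1 mol CaCO₃): 130,200 / 100.1 g/mol = 1301 mol.
Mass of CaCl₂: 1301 × 111 = 144,400 g.

144 kg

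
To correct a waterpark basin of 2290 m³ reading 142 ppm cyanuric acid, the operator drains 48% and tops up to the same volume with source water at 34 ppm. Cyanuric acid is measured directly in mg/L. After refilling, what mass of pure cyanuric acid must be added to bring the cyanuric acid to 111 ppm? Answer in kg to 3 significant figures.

Volume: 2290 m³ = 2,290,000 L.
After draining 48% and refilling: 142 × 0.52 + 34 × 0.48 = 90.16 ppm.
Deficit to target: 111 − 90.16 = 20.84 mg/L.
Mass: 20.84 mg/L × 2,290,000 L = 47,720 g cyanuric acid.

47.7 kg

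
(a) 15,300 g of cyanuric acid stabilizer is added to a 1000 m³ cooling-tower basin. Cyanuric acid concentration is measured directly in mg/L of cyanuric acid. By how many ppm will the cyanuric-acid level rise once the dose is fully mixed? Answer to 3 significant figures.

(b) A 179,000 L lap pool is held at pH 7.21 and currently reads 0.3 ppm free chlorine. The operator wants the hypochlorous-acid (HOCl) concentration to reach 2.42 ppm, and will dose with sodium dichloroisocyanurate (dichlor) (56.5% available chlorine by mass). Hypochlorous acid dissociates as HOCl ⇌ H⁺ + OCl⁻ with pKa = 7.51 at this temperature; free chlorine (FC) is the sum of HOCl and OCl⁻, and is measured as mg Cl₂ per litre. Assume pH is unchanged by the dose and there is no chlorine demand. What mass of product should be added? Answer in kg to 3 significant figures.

(a) 15.3 ppm; (b) 1.06 kg

(a) Volume: 1000 m³ = 1,000,000 L.
(a) Rise: 15,300 g / 1,000,000 L × 1000 = 15.3 mg/L.

(b) [OCl⁻]/[HOCl] = 10^(pH − pKa) = 10^(7.21 − 7.51) = 0.5012; fraction as HOCl = 1/(1 + 0.5012) = 0.6661.
(b) Free chlorine required for 2.42 ppm HOCl: 2.42 / 0.6661 = 3.633 ppm.
(b) FC to add: 3.633 − 0.3 = 3.333 mg/L as Cl₂.
(b) Cl₂ equivalent: 3.333 mg/L × 179,000 L = 596.6 g.
(b) Product at 56.5% available Cl: 596.6 / 0.565 = 1056 g.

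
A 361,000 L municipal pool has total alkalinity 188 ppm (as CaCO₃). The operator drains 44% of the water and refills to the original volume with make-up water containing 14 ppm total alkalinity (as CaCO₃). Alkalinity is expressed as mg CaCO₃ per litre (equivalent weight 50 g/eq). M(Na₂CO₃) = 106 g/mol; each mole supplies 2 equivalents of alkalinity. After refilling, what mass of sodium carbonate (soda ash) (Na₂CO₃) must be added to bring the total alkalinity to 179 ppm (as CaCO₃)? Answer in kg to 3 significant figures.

25.9 kg

After draining 44% and refilling: 188 × 0.56 + 14 × 0.44 = 111.44 ppm.
Deficit to target: 179 − 111.44 = 67.56 mg/L.
As CaCO₃: 67.56 mg/L × 361,000 L = 24,390 g; ÷ 50 g/eq ÷ 2 = 243.9 mol Na₂CO₃.
Mass: 243.9 × 106 = 25,850 g.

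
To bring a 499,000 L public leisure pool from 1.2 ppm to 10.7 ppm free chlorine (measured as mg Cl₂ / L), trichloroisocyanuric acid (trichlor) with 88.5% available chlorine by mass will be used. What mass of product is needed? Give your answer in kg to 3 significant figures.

5.36 kg

Chlorine deficit: 10.7 − 1.2 = 9.5 ppm = 9.5 mg/L as Cl₂.
Cl₂ equivalent needed: 9.5 mg/L × 499,000 L = 4,740,000 mg = 4740 g.
Product at 88.5% available chlorine: 4740 / 0.885 = 5356 g.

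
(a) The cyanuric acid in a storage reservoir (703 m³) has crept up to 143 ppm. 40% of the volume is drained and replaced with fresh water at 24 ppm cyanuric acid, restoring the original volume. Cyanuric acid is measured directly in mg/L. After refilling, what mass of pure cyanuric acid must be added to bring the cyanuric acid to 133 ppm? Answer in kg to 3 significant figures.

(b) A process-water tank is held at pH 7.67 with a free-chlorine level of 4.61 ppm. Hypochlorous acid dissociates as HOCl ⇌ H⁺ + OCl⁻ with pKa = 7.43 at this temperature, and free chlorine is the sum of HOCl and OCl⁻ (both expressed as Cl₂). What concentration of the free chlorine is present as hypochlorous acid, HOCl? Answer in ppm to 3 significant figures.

(a) 26.4 kg; (b) 1.68 ppm

(a) Volume: 703 m³ = 703,000 L.
(a) After draining 40% and refilling: 143 × 0.60 + 24 × 0.40 = 95.4 ppm.
(a) Deficit to target: 133 − 95.4 = 37.6 mg/L.
(a) Mass: 37.6 mg/L × 703,000 L = 26,430 g cyanuric acid.

(b) [OCl⁻]/[HOCl] = 10^(pH − pKa) = 10^(7.67 − 7.43) = 10^0.24 = 1.738.
(b) Fraction as HOCl = 1 / (1 + 1.738) = 0.3653.
(b) HOCl = 0.3653 × 4.61 ppm = 1.684 ppm.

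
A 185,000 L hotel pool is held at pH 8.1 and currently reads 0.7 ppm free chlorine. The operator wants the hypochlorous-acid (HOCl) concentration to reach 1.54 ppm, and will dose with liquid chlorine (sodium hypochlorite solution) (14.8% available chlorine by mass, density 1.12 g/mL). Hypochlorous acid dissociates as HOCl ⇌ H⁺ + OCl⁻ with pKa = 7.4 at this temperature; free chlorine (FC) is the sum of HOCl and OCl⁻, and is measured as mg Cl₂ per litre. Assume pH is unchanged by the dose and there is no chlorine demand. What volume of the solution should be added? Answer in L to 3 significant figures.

9.55 L

[OCl⁻]/[HOCl] = 10^(pH − pKa) = 10^(8.1 − 7.4) = 5.012; fraction as HOCl = 1/(1 + 5.012) = 0.1663.
Free chlorine required for 1.54 ppm HOCl: 1.54 / 0.1663 = 9.258 ppm.
FC to add: 9.258 − 0.7 = 8.558 mg/L as Cl₂.
Cl₂ equivalent: 8.558 mg/L × 185,000 L = 1583 g.
Product at 14.8% available Cl: 1583 / 0.148 = 10,700 g.
Volume: 10,700 g ÷ 1.12 g/mL = 9552 mL.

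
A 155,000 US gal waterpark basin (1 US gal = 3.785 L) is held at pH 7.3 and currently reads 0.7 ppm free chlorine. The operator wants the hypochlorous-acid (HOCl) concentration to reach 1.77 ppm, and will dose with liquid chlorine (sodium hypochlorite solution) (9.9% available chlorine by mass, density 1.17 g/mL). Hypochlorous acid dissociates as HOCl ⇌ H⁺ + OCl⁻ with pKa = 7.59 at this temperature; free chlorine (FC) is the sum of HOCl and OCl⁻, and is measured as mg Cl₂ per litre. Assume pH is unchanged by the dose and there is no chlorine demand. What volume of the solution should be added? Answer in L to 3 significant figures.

Volume: 155,000 US gal × 3.785 L/gal = 586,675 L.
[OCl⁻]/[HOCl] = 10^(pH − pKa) = 10^(7.3 − 7.59) = 0.5129; fraction as HOCl = 1/(1 + 0.5129) = 0.661.
Free chlorine required for 1.77 ppm HOCl: 1.77 / 0.661 = 2.678 ppm.
FC to add: 2.678 − 0.7 = 1.978 mg/L as Cl₂.
Cl₂ equivalent: 1.978 mg/L × 586,675 L = 1160 g.
Product at 9.9% available Cl: 1160 / 0.099 = 11,720 g.
Volume: 11,720 g ÷ 1.17 g/mL = 10,020 mL.

10.0 L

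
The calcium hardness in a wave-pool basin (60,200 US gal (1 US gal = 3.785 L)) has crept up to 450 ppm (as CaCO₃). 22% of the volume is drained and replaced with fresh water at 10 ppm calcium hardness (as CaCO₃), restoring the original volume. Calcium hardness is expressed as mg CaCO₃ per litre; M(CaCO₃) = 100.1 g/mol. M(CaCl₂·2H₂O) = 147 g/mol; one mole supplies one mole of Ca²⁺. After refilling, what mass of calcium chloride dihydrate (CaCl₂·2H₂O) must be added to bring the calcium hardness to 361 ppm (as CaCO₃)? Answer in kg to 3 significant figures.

2.61 kg

Volume: 60,200 US gal × 3.785 L/gal = 227,857 L.
After draining 22% and refilling: 450 × 0.78 + 10 × 0.22 = 353.2 ppm.
Deficit to target: 361 − 353.2 = 7.8 mg/L.
As CaCO₃: 7.8 mg/L × 227,857 L = 1777 g; ÷ 100.1 = 17.76 mol Ca²⁺.
Mass: 17.76 × 147 = 2610 g.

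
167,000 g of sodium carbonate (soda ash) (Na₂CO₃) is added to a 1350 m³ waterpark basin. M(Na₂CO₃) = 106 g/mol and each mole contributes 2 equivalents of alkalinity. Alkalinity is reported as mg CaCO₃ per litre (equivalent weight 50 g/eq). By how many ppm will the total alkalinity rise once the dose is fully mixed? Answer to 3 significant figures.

Volume: 1350 m³ = 1,350,000 L.
Moles of Na₂CO₃: 167,000 g ÷ 106 g/mol = 1575 mol → 3151 eq of alkalinity.
As CaCO₃: 3151 eq × 50 g/eq = 157,500 g.
Rise: 157,500 g / 1,350,000 L × 1000 = 116.7 mg/L.

117 ppm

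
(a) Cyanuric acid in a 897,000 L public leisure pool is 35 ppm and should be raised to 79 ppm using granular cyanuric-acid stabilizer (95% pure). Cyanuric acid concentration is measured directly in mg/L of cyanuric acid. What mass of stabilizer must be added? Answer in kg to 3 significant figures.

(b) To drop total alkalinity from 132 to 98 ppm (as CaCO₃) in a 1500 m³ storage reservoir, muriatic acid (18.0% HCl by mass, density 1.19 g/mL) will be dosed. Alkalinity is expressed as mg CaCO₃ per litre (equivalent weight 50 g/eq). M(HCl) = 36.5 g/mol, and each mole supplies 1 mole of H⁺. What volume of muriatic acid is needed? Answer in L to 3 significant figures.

(a) 41.5 kg; (b) 174 L

(a) CYA to add: (79 − 35) = 44 mg/L × 897,000 L = 39,470 g cyanuric acid.
(a) At 95% purity: 39,470 / 0.95 = 41,550 g product.

(b) Volume: 1500 m³ = 1,500,000 L.
(b) Alkalinity to neutralize: (132 − 98) = 34 mg/L as CaCO₃ × 1,500,000 L = 51,000 g as CaCO₃.
(b) Equivalents of H⁺ required: 51,000 ÷ 50 g/eq = 1020 eq = 1020 mol HCl.
(b) Mass of HCl: 1020 × 36.5 = 37,230 g.
(b) Mass of 18.0% solution: 37,230 / 0.18 = 206,800 g.
(b) Volume: 206,800 g ÷ 1.19 g/mL = 173,800 mL.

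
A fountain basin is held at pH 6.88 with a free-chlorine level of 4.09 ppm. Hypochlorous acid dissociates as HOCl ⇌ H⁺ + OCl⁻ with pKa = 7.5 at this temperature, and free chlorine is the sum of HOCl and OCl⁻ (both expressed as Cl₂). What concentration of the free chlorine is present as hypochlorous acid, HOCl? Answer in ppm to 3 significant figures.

3.30 ppm

[OCl⁻]/[HOCl] = 10^(pH − pKa) = 10^(6.88 − 7.5) = 10^-0.62 = 0.2399.
Fraction as HOCl = 1 / (1 + 0.2399) = 0.8065.
HOCl = 0.8065 × 4.09 ppm = 3.299 ppm.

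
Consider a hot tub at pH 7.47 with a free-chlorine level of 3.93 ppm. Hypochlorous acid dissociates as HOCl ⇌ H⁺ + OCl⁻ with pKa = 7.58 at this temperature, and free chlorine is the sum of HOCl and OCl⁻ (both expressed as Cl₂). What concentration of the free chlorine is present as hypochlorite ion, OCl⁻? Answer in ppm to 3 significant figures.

1.72 ppm

[OCl⁻]/[HOCl] = 10^(pH − pKa) = 10^(7.47 − 7.58) = 10^-0.11 = 0.7762.
Fraction as HOCl = 1 / (1 + 0.7762) = 0.563.
OCl⁻ = (1 − 0.563) × 3.93 ppm = 1.717 ppm.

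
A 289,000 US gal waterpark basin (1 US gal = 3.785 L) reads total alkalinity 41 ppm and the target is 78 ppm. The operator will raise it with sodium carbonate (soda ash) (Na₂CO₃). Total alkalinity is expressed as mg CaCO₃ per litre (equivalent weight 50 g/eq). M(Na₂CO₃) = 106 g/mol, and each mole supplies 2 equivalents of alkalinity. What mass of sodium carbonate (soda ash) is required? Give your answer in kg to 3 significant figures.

Volume: 289,000 US gal × 3.785 L/gal = 1,093,865 L.
Alkalinity to add: (78 − 41) = 37 mg/L as CaCO₃ × 1,093,865 L = 40,470 g as CaCO₃.
Equivalents: 40,470 g ÷ 50 g/eq = 809.5 eq.
Each mole of Na₂CO₃ supplies 2 eq, so 809.5 / 2 = 404.7 mol.
Mass: 404.7 mol × 106 g/mol = 42,900 g.

42.9 kg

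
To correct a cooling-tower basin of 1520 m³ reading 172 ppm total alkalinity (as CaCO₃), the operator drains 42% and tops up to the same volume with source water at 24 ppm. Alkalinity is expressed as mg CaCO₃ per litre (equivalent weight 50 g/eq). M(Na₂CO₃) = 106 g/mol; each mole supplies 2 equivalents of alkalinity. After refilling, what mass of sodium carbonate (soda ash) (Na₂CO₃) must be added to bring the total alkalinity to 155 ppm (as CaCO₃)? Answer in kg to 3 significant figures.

Volume: 1520 m³ = 1,520,000 L.
After draining 42% and refilling: 172 × 0.58 + 24 × 0.42 = 109.84 ppm.
Deficit to target: 155 − 109.84 = 45.16 mg/L.
As CaCO₃: 45.16 mg/L × 1,520,000 L = 68,640 g; ÷ 50 g/eq ÷ 2 = 686.4 mol Na₂CO₃.
Mass: 686.4 × 106 = 72,760 g.

72.8 kg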